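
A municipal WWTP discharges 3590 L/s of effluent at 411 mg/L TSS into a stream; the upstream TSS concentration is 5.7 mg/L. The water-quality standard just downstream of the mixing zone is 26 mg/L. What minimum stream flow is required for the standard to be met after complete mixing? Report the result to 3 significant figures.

Set C_mix = 26: (Q·5.700 + 3590·411.0) / (Q + 3590) = 26
→ Q = 3590·(411.0 − 26)/(26 − 5.700) = 68090 L/s.

68100 L/s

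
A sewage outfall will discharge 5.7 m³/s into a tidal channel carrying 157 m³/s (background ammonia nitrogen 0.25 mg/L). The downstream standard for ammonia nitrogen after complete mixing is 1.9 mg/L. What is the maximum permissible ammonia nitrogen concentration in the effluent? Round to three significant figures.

At the limit, (Qr·Cr + Qe·Cₑ)/(Qr + Qe) = 1.9:
Cₑ = (162.7·1.9 − 157.0·0.2500) / 5.700 = 47.35 mg/L.

47.3 mg/L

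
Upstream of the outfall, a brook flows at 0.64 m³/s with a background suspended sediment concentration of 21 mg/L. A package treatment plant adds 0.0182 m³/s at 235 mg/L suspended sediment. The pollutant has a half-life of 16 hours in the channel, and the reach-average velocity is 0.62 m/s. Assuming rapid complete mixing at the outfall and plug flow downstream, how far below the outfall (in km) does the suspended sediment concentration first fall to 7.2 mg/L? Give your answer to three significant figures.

Mass balance: C = (0.6400·21.00 + 0.01820·235.0) / 0.6582 = 17.72/0.6582 = 26.92 mg/L.
Half-life 16 h → k = ln 2 / 16 = 0.04332 h⁻¹ = 1.040 d⁻¹.
Set 26.92·exp(−k·t) = 7.2 → t = ln(26.92/7.2)/k = 109600 s = 30.44 h.
Distance = v·t = 0.62·109600 = 67940 m = 67.94 km.

67.9 km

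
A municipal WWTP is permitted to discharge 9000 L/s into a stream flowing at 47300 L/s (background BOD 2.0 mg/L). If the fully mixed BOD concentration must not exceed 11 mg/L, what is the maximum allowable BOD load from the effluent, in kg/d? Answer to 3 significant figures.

Mass balance at the limit: 47300·2.000 + 9000·Cₑ = 56300·11 → Cₑ = 58.30 mg/L.
9000 L/s = 9.000 m³/s. Load = 9.000 m³/s × 58.30 g/m³ × 86 400 s/d = 45330 kg/d.

45300 kg/d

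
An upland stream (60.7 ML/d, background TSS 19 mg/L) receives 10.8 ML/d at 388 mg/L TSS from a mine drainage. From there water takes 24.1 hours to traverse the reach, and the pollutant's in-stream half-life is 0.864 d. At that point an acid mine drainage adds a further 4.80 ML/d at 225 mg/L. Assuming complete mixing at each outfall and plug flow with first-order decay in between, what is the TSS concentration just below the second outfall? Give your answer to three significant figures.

Mass balance: C = (60.70·19.00 + 10.80·388.0) / 71.50 = 5344/71.50 = 74.74 mg/L; combined flow 71.50 ML/d.
Half-life 0.864 d → k = ln 2 / 0.864 = 0.8023 d⁻¹.
Applying C = C₀e^(−kt): 74.74 × 0.4468 = 33.39 mg/L.
At the second outfall, C = (71.50·33.39 + 4.800·225.0) / (71.50 + 4.800) = 45.45 mg/L.

45.4 mg/L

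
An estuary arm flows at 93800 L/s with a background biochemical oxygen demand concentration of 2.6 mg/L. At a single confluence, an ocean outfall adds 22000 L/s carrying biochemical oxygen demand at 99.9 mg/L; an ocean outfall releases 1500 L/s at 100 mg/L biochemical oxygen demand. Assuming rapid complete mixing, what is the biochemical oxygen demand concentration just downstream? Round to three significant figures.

Conservation of mass: C = (93800·2.600 + 22000·99.90 + 1500·100.0) / 117300 = 2592000/117300 = 22.09 mg/L.

22.1 mg/L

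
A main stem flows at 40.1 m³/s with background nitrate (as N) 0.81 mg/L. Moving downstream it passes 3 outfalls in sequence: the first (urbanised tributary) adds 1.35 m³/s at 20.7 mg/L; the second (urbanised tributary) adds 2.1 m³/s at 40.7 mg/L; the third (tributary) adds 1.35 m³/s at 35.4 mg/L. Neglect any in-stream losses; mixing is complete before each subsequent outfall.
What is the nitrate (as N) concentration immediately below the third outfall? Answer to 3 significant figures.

4.31 mg/L

Outfall 1: combined Q = 41.45 m³/s; C = (40.10·0.8100 + 1.350·20.70)/41.45 = 1.458 mg/L.
Outfall 2: combined Q = 43.55 m³/s; C = (41.45·1.458 + 2.100·40.70)/43.55 = 3.350 mg/L.
Outfall 3: combined Q = 44.90 m³/s; C = (43.55·3.350 + 1.350·35.40)/44.90 = 4.314 mg/L.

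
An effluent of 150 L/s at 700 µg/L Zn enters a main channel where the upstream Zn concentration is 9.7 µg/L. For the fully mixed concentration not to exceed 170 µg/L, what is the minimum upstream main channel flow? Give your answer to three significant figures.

Set C_mix = 170: (Q·9.700 + 150.0·700.0) / (Q + 150.0) = 170
→ Q = 150.0·(700.0 − 170)/(170 − 9.700) = 495.9 L/s.

496 L/s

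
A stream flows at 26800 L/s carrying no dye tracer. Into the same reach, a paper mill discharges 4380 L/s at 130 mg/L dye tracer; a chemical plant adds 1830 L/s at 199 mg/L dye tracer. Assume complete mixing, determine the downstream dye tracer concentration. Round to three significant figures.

28.3 mg/L

Mass balance: C = (26800·0 + 4380·130.0 + 1830·199.0) / 33010 = 933600/33010 = 28.28 mg/L.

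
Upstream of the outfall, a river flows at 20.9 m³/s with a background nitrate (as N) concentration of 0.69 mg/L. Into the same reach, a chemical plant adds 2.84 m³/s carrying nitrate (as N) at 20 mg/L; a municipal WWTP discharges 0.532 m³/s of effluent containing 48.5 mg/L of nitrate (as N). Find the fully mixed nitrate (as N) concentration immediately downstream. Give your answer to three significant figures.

4.00 mg/L

Flow-weighted average: C = (20.90·0.6900 + 2.840·20.00 + 0.5320·48.50) / 24.27 = 97.02/24.27 = 3.997 mg/L.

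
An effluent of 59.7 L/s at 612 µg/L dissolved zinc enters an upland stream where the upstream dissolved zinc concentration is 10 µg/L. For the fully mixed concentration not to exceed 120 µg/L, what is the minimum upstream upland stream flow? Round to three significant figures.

267 L/s

Set C_mix = 120: (Q·10.00 + 59.70·612.0) / (Q + 59.70) = 120
→ Q = 59.70·(612.0 − 120)/(120 − 10.00) = 267.0 L/s.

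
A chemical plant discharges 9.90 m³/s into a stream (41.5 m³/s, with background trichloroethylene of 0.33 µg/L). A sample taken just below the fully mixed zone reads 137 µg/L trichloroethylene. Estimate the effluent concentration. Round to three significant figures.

Mass balance: 41.50·0.3300 + 9.900·Cₑ = 51.40·137.0
→ Cₑ = (51.40·137.0 − 41.50·0.3300) / 9.900 = 709.9 µg/L.

710 µg/L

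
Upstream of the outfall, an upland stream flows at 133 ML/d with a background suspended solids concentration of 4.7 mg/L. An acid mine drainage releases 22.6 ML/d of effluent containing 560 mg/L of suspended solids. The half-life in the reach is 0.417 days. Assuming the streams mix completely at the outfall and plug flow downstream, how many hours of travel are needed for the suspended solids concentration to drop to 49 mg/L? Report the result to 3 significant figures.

8.01 h

Conservation of mass: C = (133.0·4.700 + 22.60·560.0) / 155.6 = 13280/155.6 = 85.35 mg/L.
Half-life 0.417 d → k = ln 2 / 0.417 = 1.662 d⁻¹.
85.35·exp(−k·t) = 49 → t = ln(85.35/49)/k = 28850 s = 8.013 h.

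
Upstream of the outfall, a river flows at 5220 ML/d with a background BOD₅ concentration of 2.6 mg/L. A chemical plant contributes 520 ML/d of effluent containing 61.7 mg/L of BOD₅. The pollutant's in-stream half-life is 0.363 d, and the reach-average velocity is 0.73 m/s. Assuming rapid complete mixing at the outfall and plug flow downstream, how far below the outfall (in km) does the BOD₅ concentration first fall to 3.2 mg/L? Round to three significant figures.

30.1 km

After mixing, C = (5220·2.600 + 520.0·61.70) / 5740 = 45660/5740 = 7.954 mg/L.
Half-life 0.363 d → k = ln 2 / 0.363 = 1.909 d⁻¹.
Set 7.954·exp(−k·t) = 3.2 → t = ln(7.954/3.2)/k = 41200 s = 11.44 h.
Distance = v·t = 0.73·41200 = 30080 m = 30.08 km.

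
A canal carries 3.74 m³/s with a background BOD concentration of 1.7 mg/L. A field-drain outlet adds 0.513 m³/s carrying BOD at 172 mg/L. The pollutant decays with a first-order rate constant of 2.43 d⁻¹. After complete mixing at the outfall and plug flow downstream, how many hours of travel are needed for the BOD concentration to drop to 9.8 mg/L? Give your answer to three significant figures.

Mixed concentration C = ΣQC/ΣQ = (3.740·1.700 + 0.5130·172.0) / 4.253 = 94.59/4.253 = 22.24 mg/L.
22.24·exp(−k·t) = 9.8 → t = ln(22.24/9.8)/k = 29140 s = 8.095 h.

8.09 h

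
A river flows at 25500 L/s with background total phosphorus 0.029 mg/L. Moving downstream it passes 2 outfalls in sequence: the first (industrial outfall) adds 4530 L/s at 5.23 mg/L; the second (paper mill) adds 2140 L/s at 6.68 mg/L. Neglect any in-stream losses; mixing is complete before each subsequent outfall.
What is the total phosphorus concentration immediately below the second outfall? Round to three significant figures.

Below outfall 1: Q → 30030 L/s, C = (25500·0.02900 + 4530·5.230)/30030 = 0.8136 mg/L.
Below outfall 2: Q → 32170 L/s, C = (30030·0.8136 + 2140·6.680)/32170 = 1.204 mg/L.

1.20 mg/L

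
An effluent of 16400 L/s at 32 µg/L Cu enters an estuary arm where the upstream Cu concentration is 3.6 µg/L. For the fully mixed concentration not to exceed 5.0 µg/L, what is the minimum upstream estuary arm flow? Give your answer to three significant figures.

316000 L/s

Set C_mix = 5.0: (Q·3.600 + 16400·32.00) / (Q + 16400) = 5.0
→ Q = 16400·(32.00 − 5.0)/(5.0 − 3.600) = 316300 L/s.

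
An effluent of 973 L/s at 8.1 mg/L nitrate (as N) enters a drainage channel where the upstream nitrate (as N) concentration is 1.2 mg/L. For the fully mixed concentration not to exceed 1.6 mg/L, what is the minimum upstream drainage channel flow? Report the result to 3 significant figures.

Set C_mix = 1.6: (Q·1.200 + 973.0·8.100) / (Q + 973.0) = 1.6
→ Q = 973.0·(8.100 − 1.6)/(1.6 − 1.200) = 15810 L/s.

15800 L/s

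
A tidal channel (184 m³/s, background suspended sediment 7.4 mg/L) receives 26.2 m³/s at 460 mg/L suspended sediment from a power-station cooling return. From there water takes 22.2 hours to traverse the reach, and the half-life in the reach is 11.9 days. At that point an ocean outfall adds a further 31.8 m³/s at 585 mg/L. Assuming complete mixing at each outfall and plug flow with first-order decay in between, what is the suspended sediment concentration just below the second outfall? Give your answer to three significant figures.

Flow-weighted average: C = (184.0·7.400 + 26.20·460.0) / 210.2 = 13410/210.2 = 63.81 mg/L; combined flow 210.2 m³/s.
Half-life 11.9 d → k = ln 2 / 11.9 = 0.05825 d⁻¹.
Applying C = C₀e^(−kt): 63.81 × 0.9475 = 60.47 mg/L.
At the second outfall, C = (210.2·60.47 + 31.80·585.0) / (210.2 + 31.80) = 129.4 mg/L.

129 mg/L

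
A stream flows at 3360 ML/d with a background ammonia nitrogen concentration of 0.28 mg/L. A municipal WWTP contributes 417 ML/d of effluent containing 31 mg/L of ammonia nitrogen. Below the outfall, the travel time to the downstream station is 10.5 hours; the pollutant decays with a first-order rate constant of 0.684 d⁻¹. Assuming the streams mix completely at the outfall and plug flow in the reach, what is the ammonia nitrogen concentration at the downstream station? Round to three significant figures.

Mass balance: C = (3360·0.2800 + 417.0·31.00) / 3777 = 13870/3777 = 3.672 mg/L.
After decay, C = 3.672 × e^(−kt) = 3.672 × 0.7414 = 2.722 mg/L.

2.72 mg/L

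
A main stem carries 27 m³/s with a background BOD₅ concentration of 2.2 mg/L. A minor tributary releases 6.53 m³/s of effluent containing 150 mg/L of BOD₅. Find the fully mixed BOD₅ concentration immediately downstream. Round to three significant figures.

Conservation of mass: C = (27.00·2.200 + 6.530·150.0) / 33.53 = 1039/33.53 = 30.98 mg/L.

31.0 mg/L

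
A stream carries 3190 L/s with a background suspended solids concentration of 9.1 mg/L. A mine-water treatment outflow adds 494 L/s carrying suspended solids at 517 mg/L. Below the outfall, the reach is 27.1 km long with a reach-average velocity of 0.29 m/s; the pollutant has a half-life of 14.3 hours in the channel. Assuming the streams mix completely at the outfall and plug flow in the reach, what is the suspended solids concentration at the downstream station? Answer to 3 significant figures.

After mixing, C = (3190·9.100 + 494.0·517.0) / 3684 = 284400/3684 = 77.21 mg/L.
Travel time t = 27.1·1000 / 0.29 = 93450 s = 25.96 h.
Half-life 14.3 h → k = ln 2 / 14.3 = 0.04847 h⁻¹ = 1.163 d⁻¹.
After decay, C = 77.21 × e^(−kt) = 77.21 × 0.2842 = 21.94 mg/L.

21.9 mg/L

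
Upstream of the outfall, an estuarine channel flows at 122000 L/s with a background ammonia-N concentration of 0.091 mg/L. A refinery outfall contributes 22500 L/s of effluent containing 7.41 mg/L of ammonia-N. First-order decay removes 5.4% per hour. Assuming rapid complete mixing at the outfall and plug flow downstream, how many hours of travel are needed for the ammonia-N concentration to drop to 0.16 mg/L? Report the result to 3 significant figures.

36.8 h

After mixing, C = (122000·0.09100 + 22500·7.410) / 144500 = 177800/144500 = 1.231 mg/L.
5.4%/h lost → k = −ln(1 − 0.054) = 0.05551 h⁻¹.
1.231·exp(−k·t) = 0.16 → t = ln(1.231/0.16)/k = 132300 s = 36.75 h.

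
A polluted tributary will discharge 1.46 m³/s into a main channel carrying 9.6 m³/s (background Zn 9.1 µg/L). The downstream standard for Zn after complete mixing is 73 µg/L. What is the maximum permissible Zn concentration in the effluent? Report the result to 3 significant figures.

493 µg/L

At the limit, (Qr·Cr + Qe·Cₑ)/(Qr + Qe) = 73:
Cₑ = (11.06·73 − 9.600·9.100) / 1.460 = 493.2 µg/L.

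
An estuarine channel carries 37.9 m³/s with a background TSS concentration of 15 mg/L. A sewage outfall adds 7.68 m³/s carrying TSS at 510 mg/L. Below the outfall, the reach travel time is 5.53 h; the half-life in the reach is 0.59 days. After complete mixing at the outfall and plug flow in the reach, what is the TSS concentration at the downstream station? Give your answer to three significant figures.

Mass balance: C = (37.90·15.00 + 7.680·510.0) / 45.58 = 4485/45.58 = 98.41 mg/L.
Half-life 0.59 d → k = ln 2 / 0.59 = 1.175 d⁻¹.
Decay over the reach: 98.41·exp(−kt) = 98.41·0.7628 = 75.07 mg/L.

75.1 mg/L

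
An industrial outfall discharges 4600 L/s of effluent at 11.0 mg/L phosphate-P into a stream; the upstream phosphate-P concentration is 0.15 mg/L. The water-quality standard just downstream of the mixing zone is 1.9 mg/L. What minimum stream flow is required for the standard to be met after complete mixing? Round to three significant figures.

Set C_mix = 1.9: (Q·0.1500 + 4600·11.00) / (Q + 4600) = 1.9
→ Q = 4600·(11.00 − 1.9)/(1.9 − 0.1500) = 23920 L/s.

23900 L/s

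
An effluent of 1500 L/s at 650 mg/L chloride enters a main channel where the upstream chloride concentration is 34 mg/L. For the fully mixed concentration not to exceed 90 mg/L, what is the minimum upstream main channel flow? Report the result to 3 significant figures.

15000 L/s

Set C_mix = 90: (Q·34.00 + 1500·650.0) / (Q + 1500) = 90
→ Q = 1500·(650.0 − 90)/(90 − 34.00) = 15000 L/s.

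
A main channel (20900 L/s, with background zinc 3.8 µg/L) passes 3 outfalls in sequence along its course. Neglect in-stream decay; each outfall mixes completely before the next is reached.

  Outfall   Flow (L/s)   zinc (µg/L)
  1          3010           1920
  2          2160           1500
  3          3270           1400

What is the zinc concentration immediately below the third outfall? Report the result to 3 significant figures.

466 µg/L

After outfall 1: Q = 20900 + 3010 = 23910 L/s; C = (20900·3.800 + 3010·1920)/23910 = 245.0 µg/L.
After outfall 2: Q = 23910 + 2160 = 26070 L/s; C = (23910·245.0 + 2160·1500)/26070 = 349.0 µg/L.
After outfall 3: Q = 26070 + 3270 = 29340 L/s; C = (26070·349.0 + 3270·1400)/29340 = 466.1 µg/L.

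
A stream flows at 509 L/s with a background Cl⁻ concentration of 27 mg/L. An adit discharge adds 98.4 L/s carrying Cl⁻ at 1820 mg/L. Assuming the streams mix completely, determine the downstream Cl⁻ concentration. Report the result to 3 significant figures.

Mass balance: C = (509.0·27.00 + 98.40·1820) / 607.4 = 192800/607.4 = 317.5 mg/L.

317 mg/L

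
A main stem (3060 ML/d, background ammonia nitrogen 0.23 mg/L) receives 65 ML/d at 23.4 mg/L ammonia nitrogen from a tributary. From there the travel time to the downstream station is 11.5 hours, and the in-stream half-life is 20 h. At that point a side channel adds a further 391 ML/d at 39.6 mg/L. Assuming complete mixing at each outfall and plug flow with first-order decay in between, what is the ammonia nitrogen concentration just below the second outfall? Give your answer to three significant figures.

4.83 mg/L

After mixing, C = (3060·0.2300 + 65.00·23.40) / 3125 = 2225/3125 = 0.7119 mg/L; combined flow 3125 ML/d.
Half-life 20 h → k = ln 2 / 20 = 0.03466 h⁻¹ = 0.8318 d⁻¹.
Decay over the reach: 0.7119·exp(−kt) = 0.7119·0.6713 = 0.4779 mg/L.
At the second outfall, C = (3125·0.4779 + 391.0·39.60) / (3125 + 391.0) = 4.829 mg/L.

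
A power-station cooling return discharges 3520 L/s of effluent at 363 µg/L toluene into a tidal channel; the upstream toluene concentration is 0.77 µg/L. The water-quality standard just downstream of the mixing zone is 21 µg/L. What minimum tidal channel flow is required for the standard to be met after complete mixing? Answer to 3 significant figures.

59500 L/s

Set C_mix = 21: (Q·0.7700 + 3520·363.0) / (Q + 3520) = 21
→ Q = 3520·(363.0 − 21)/(21 − 0.7700) = 59510 L/s.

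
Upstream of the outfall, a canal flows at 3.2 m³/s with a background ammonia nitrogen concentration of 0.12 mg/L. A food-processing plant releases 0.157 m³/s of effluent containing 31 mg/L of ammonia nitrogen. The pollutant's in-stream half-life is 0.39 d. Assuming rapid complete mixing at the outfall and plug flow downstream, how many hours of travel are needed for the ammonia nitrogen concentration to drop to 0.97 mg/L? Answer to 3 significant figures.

6.45 h

Conservation of mass: C = (3.200·0.1200 + 0.1570·31.00) / 3.357 = 5.251/3.357 = 1.564 mg/L.
Half-life 0.39 d → k = ln 2 / 0.39 = 1.777 d⁻¹.
1.564·exp(−k·t) = 0.97 → t = ln(1.564/0.97)/k = 23230 s = 6.452 h.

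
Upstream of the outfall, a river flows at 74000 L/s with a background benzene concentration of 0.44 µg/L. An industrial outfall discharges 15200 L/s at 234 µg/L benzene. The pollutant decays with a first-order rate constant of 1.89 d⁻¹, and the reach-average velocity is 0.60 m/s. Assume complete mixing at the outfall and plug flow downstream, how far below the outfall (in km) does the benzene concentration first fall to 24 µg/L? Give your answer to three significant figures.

Flow-weighted average: C = (74000·0.4400 + 15200·234.0) / 89200 = 3589000/89200 = 40.24 µg/L.
Set 40.24·exp(−k·t) = 24 → t = ln(40.24/24)/k = 23620 s = 6.562 h.
Distance = v·t = 0.60·23620 = 14170 m = 14.17 km.

14.2 km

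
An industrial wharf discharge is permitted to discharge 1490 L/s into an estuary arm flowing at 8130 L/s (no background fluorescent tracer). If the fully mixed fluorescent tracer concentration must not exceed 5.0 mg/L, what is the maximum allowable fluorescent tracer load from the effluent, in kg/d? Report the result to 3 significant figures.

4160 kg/d

Mass balance at the limit: 8130·0 + 1490·Cₑ = 9620·5.0 → Cₑ = 32.28 mg/L.
1490 L/s = 1.490 m³/s. Load = 1.490 m³/s × 32.28 g/m³ × 86 400 s/d = 4156 kg/d.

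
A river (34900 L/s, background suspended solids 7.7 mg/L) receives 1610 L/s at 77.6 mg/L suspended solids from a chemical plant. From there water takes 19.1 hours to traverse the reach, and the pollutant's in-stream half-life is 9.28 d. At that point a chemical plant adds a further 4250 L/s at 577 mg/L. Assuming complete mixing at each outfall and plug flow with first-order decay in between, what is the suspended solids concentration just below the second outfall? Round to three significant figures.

69.3 mg/L

After mixing, C = (34900·7.700 + 1610·77.60) / 36510 = 393700/36510 = 10.78 mg/L; combined flow 36510 L/s.
Half-life 9.28 d → k = ln 2 / 9.28 = 0.07469 d⁻¹.
After decay, C = 10.78 × e^(−kt) = 10.78 × 0.9423 = 10.16 mg/L.
At the second outfall, C = (36510·10.16 + 4250·577.0) / (36510 + 4250) = 69.26 mg/L.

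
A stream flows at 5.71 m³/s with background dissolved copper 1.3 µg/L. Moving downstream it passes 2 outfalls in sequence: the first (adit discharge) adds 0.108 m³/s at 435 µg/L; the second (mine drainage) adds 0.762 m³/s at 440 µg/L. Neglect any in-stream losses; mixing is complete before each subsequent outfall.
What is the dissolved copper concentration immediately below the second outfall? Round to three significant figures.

Outfall 1: combined Q = 5.818 m³/s; C = (5.710·1.300 + 0.1080·435.0)/5.818 = 9.351 µg/L.
Outfall 2: combined Q = 6.580 m³/s; C = (5.818·9.351 + 0.7620·440.0)/6.580 = 59.22 µg/L.

59.2 µg/L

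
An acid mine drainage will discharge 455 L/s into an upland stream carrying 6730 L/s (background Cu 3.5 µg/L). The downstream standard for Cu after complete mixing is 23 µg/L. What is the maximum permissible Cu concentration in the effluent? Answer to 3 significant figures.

At the limit, (Qr·Cr + Qe·Cₑ)/(Qr + Qe) = 23:
Cₑ = (7185·23 − 6730·3.500) / 455.0 = 311.4 µg/L.

311 µg/L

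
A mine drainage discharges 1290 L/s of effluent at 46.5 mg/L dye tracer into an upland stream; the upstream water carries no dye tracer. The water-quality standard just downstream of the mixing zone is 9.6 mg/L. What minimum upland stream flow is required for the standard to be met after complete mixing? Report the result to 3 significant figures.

Set C_mix = 9.6: (Q·0 + 1290·46.50) / (Q + 1290) = 9.6
→ Q = 1290·(46.50 − 9.6)/(9.6 − 0) = 4958 L/s.

4960 L/s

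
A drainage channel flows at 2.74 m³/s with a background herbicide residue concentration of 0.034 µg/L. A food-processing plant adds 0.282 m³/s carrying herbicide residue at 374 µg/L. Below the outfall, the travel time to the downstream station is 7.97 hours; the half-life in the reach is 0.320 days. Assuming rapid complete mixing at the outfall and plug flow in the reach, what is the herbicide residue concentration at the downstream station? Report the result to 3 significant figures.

Flow-weighted average: C = (2.740·0.03400 + 0.2820·374.0) / 3.022 = 105.6/3.022 = 34.93 µg/L.
Half-life 0.320 d → k = ln 2 / 0.320 = 2.166 d⁻¹.
Decay over the reach: 34.93·exp(−kt) = 34.93·0.4871 = 17.01 µg/L.

17.0 µg/L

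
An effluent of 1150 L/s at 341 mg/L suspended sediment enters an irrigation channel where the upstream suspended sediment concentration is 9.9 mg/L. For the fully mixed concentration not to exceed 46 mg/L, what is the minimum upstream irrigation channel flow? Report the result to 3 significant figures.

9400 L/s

Set C_mix = 46: (Q·9.900 + 1150·341.0) / (Q + 1150) = 46
→ Q = 1150·(341.0 − 46)/(46 − 9.900) = 9398 L/s.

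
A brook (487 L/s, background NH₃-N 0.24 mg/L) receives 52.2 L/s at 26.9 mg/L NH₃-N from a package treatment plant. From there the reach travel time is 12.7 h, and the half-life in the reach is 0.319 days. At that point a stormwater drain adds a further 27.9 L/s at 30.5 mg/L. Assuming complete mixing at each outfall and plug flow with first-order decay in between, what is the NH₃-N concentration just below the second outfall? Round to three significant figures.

Mass balance: C = (487.0·0.2400 + 52.20·26.90) / 539.2 = 1521/539.2 = 2.821 mg/L; combined flow 539.2 L/s.
Half-life 0.319 d → k = ln 2 / 0.319 = 2.173 d⁻¹.
Decay over the reach: 2.821·exp(−kt) = 2.821·0.3167 = 0.8934 mg/L.
At the second outfall, C = (539.2·0.8934 + 27.90·30.50) / (539.2 + 27.90) = 2.350 mg/L.

2.35 mg/L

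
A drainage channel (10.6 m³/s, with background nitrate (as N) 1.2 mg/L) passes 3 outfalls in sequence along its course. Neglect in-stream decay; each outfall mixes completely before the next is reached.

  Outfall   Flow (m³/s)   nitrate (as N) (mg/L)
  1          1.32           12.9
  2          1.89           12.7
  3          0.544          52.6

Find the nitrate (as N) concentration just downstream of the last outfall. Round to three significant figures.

5.74 mg/L

Below outfall 1: Q → 11.92 m³/s, C = (10.60·1.200 + 1.320·12.90)/11.92 = 2.496 mg/L.
Below outfall 2: Q → 13.81 m³/s, C = (11.92·2.496 + 1.890·12.70)/13.81 = 3.892 mg/L.
Below outfall 3: Q → 14.35 m³/s, C = (13.81·3.892 + 0.5440·52.60)/14.35 = 5.738 mg/L.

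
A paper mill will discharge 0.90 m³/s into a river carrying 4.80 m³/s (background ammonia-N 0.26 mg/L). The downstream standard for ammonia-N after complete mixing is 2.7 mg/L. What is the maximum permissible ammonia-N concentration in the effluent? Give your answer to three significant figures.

15.7 mg/L

At the limit, (Qr·Cr + Qe·Cₑ)/(Qr + Qe) = 2.7:
Cₑ = (5.700·2.7 − 4.800·0.2600) / 0.9000 = 15.71 mg/L.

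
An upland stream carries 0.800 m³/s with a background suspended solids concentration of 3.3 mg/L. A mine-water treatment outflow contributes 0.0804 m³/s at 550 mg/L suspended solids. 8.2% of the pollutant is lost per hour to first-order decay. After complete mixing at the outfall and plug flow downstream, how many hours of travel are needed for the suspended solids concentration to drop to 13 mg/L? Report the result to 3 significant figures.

16.5 h

Flow-weighted average: C = (0.8000·3.300 + 0.08040·550.0) / 0.8804 = 46.86/0.8804 = 53.23 mg/L.
8.2%/h lost → k = −ln(1 − 0.082) = 0.08556 h⁻¹.
53.23·exp(−k·t) = 13 → t = ln(53.23/13)/k = 59310 s = 16.48 h.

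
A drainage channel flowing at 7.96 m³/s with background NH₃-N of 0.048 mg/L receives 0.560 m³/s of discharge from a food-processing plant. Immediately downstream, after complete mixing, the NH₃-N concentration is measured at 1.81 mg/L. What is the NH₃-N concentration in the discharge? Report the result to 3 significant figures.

Mass balance: 7.960·0.04800 + 0.5600·Cₑ = 8.520·1.810
→ Cₑ = (8.520·1.810 − 7.960·0.04800) / 0.5600 = 26.86 mg/L.

26.9 mg/L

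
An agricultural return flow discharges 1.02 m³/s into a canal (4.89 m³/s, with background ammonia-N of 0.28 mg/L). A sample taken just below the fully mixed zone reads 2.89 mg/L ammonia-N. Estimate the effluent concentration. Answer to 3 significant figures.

Mass balance: 4.890·0.2800 + 1.020·Cₑ = 5.910·2.890
→ Cₑ = (5.910·2.890 − 4.890·0.2800) / 1.020 = 15.40 mg/L.

15.4 mg/L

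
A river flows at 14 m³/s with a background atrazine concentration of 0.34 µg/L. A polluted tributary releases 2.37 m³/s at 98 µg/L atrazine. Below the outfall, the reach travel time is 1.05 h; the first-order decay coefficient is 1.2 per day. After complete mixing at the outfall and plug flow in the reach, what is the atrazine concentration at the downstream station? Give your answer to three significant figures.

Flow-weighted average: C = (14.00·0.3400 + 2.370·98.00) / 16.37 = 237.0/16.37 = 14.48 µg/L.
After decay, C = 14.48 × e^(−kt) = 14.48 × 0.9489 = 13.74 µg/L.

13.7 µg/L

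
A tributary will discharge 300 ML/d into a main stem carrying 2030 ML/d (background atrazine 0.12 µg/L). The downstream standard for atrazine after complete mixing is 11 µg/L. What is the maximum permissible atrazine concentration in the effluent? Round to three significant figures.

At the limit, (Qr·Cr + Qe·Cₑ)/(Qr + Qe) = 11:
Cₑ = (2330·11 − 2030·0.1200) / 300.0 = 84.62 µg/L.

84.6 µg/L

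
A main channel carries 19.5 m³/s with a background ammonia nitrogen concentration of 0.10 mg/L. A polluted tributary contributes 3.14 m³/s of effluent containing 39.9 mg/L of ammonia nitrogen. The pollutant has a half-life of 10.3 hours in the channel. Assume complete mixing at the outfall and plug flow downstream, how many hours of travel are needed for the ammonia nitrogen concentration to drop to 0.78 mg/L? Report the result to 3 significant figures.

29.3 h

After mixing, C = (19.50·0.1000 + 3.140·39.90) / 22.64 = 127.2/22.64 = 5.620 mg/L.
Half-life 10.3 h → k = ln 2 / 10.3 = 0.06730 h⁻¹ = 1.615 d⁻¹.
5.620·exp(−k·t) = 0.78 → t = ln(5.620/0.78)/k = 105600 s = 29.34 h.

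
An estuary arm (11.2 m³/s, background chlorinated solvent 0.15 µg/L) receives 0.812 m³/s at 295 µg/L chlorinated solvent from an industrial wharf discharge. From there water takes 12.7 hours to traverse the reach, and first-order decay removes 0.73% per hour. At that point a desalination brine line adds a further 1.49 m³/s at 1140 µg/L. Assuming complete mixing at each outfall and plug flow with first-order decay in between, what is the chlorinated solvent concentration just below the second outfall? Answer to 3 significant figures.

Flow-weighted average: C = (11.20·0.1500 + 0.8120·295.0) / 12.01 = 241.2/12.01 = 20.08 µg/L; combined flow 12.01 m³/s.
0.73%/h lost → k = −ln(1 − 0.0073) = 0.007327 h⁻¹.
Applying C = C₀e^(−kt): 20.08 × 0.9111 = 18.30 µg/L.
Second outfall: C = (12.01·18.30 + 1.490·1140)/13.50 = 142.1 µg/L.

142 µg/L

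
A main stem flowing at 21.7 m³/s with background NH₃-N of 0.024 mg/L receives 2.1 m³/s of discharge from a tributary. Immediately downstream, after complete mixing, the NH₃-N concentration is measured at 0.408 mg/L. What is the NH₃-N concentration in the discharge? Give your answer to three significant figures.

4.38 mg/L

Mass balance: 21.70·0.02400 + 2.100·Cₑ = 23.80·0.4080
→ Cₑ = (23.80·0.4080 − 21.70·0.02400) / 2.100 = 4.376 mg/L.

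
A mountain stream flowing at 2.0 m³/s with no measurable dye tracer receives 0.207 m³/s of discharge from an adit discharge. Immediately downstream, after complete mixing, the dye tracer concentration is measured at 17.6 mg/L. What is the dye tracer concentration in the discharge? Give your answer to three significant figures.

188 mg/L

Mass balance: 2.000·0 + 0.2070·Cₑ = 2.207·17.60
→ Cₑ = (2.207·17.60 − 2.000·0) / 0.2070 = 187.6 mg/L.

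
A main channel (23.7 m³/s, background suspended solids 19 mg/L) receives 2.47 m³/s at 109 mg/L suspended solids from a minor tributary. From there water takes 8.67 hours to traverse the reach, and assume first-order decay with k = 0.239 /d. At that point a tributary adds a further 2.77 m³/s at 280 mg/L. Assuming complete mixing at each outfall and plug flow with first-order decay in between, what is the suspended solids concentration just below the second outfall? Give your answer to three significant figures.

Conservation of mass: C = (23.70·19.00 + 2.470·109.0) / 26.17 = 719.5/26.17 = 27.49 mg/L; combined flow 26.17 m³/s.
After decay, C = 27.49 × e^(−kt) = 27.49 × 0.9173 = 25.22 mg/L.
At the second outfall, C = (26.17·25.22 + 2.770·280.0) / (26.17 + 2.770) = 49.61 mg/L.

49.6 mg/L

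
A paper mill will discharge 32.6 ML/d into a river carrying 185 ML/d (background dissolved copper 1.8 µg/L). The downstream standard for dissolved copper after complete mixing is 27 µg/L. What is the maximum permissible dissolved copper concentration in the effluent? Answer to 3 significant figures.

170 µg/L

At the limit, (Qr·Cr + Qe·Cₑ)/(Qr + Qe) = 27:
Cₑ = (217.6·27 − 185.0·1.800) / 32.60 = 170.0 µg/L.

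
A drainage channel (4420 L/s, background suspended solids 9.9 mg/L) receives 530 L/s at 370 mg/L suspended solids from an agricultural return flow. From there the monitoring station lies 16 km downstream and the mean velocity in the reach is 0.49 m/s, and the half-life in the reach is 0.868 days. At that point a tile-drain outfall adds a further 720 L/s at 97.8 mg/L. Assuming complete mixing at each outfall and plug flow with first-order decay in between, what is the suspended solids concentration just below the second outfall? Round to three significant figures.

Flow-weighted average: C = (4420·9.900 + 530.0·370.0) / 4950 = 239900/4950 = 48.46 mg/L; combined flow 4950 L/s.
Travel time t = 16·1000 / 0.49 = 32650 s = 9.070 h.
Half-life 0.868 d → k = ln 2 / 0.868 = 0.7986 d⁻¹.
Applying C = C₀e^(−kt): 48.46 × 0.7395 = 35.83 mg/L.
At the second outfall, C = (4950·35.83 + 720.0·97.80) / (4950 + 720.0) = 43.70 mg/L.

43.7 mg/L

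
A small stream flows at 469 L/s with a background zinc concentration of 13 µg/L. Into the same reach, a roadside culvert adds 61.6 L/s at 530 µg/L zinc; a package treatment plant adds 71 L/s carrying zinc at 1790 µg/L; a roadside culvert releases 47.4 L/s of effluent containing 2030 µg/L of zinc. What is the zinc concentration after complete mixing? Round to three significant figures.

Mixed concentration C = ΣQC/ΣQ = (469.0·13.00 + 61.60·530.0 + 71.00·1790 + 47.40·2030) / 649.0 = 262100/649.0 = 403.8 µg/L.

404 µg/L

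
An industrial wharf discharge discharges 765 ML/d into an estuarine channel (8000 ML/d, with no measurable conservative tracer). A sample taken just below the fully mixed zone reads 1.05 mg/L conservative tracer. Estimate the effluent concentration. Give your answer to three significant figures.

12.0 mg/L

Mass balance: 8000·0 + 765.0·Cₑ = 8765·1.050
→ Cₑ = (8765·1.050 − 8000·0) / 765.0 = 12.03 mg/L.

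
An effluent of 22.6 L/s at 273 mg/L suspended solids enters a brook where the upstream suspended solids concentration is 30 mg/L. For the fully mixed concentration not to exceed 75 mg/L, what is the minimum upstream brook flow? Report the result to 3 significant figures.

Set C_mix = 75: (Q·30.00 + 22.60·273.0) / (Q + 22.60) = 75
→ Q = 22.60·(273.0 − 75)/(75 − 30.00) = 99.44 L/s.

99.4 L/s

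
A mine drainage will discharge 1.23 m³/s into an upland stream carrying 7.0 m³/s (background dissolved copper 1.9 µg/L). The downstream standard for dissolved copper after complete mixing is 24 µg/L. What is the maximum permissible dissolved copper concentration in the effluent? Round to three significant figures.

At the limit, (Qr·Cr + Qe·Cₑ)/(Qr + Qe) = 24:
Cₑ = (8.230·24 − 7.000·1.900) / 1.230 = 149.8 µg/L.

150 µg/L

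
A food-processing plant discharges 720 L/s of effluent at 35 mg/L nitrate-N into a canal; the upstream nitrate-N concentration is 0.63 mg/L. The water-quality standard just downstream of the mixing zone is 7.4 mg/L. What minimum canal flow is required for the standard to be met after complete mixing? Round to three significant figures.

Set C_mix = 7.4: (Q·0.6300 + 720.0·35.00) / (Q + 720.0) = 7.4
→ Q = 720.0·(35.00 − 7.4)/(7.4 − 0.6300) = 2935 L/s.

2940 L/s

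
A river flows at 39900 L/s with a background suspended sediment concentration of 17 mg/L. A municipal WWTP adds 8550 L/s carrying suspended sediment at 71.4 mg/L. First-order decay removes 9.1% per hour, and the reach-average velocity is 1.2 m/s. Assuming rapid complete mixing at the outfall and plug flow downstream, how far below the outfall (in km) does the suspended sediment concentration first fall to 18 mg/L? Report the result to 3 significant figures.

17.7 km

After mixing, C = (39900·17.00 + 8550·71.40) / 48450 = 1289000/48450 = 26.60 mg/L.
9.1%/h lost → k = −ln(1 − 0.091) = 0.09541 h⁻¹.
Set 26.60·exp(−k·t) = 18 → t = ln(26.60/18)/k = 14740 s = 4.093 h.
Distance = v·t = 1.2·14740 = 17680 m = 17.68 km.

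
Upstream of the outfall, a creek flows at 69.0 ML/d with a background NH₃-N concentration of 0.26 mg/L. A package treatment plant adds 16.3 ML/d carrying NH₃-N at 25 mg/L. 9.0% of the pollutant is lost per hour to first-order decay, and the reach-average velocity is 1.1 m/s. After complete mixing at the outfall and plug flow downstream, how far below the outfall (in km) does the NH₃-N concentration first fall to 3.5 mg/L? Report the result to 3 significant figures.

14.9 km

Conservation of mass: C = (69.00·0.2600 + 16.30·25.00) / 85.30 = 425.4/85.30 = 4.988 mg/L.
9.0%/h lost → k = −ln(1 − 0.09) = 0.09431 h⁻¹.
Set 4.988·exp(−k·t) = 3.5 → t = ln(4.988/3.5)/k = 13520 s = 3.756 h.
Distance = v·t = 1.1·13520 = 14870 m = 14.87 km.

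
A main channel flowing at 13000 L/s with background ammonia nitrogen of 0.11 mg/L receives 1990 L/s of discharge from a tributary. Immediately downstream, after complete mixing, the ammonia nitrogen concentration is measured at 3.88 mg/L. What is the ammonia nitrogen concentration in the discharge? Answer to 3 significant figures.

28.5 mg/L

Mass balance: 13000·0.1100 + 1990·Cₑ = 14990·3.880
→ Cₑ = (14990·3.880 − 13000·0.1100) / 1990 = 28.51 mg/L.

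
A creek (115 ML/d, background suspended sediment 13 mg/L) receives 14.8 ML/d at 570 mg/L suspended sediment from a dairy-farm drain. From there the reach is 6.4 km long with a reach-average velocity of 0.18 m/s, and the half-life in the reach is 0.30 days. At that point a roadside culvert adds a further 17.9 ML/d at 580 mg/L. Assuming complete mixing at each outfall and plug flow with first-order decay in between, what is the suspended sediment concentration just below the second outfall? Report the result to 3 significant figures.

Mixed concentration C = ΣQC/ΣQ = (115.0·13.00 + 14.80·570.0) / 129.8 = 9931/129.8 = 76.51 mg/L; combined flow 129.8 ML/d.
Travel time t = 6.4·1000 / 0.18 = 35560 s = 9.877 h.
Half-life 0.30 d → k = ln 2 / 0.30 = 2.310 d⁻¹.
After decay, C = 76.51 × e^(−kt) = 76.51 × 0.3864 = 29.57 mg/L.
At the second outfall, C = (129.8·29.57 + 17.90·580.0) / (129.8 + 17.90) = 96.27 mg/L.

96.3 mg/L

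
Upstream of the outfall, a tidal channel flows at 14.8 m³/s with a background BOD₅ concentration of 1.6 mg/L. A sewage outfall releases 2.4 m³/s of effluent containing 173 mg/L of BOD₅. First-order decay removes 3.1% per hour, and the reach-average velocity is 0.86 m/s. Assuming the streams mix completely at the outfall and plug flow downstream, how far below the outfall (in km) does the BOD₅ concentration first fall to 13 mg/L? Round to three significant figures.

66.3 km

Flow-weighted average: C = (14.80·1.600 + 2.400·173.0) / 17.20 = 438.9/17.20 = 25.52 mg/L.
3.1%/h lost → k = −ln(1 − 0.031) = 0.03149 h⁻¹.
Set 25.52·exp(−k·t) = 13 → t = ln(25.52/13)/k = 77090 s = 21.41 h.
Distance = v·t = 0.86·77090 = 66300 m = 66.30 km.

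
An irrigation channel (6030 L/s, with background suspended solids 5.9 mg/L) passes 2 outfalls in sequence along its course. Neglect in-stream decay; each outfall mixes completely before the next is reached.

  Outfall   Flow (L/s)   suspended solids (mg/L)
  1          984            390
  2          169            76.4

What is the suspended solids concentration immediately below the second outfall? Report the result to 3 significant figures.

After outfall 1: Q = 6030 + 984.0 = 7014 L/s; C = (6030·5.900 + 984.0·390.0)/7014 = 59.79 mg/L.
After outfall 2: Q = 7014 + 169.0 = 7183 L/s; C = (7014·59.79 + 169.0·76.40)/7183 = 60.18 mg/L.

60.2 mg/L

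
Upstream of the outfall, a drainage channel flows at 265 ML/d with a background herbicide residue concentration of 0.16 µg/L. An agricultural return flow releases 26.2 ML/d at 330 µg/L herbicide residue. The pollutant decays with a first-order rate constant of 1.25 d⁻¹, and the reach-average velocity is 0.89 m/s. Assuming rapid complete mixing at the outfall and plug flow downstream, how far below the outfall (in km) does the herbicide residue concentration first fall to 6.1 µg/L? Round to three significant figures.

After mixing, C = (265.0·0.1600 + 26.20·330.0) / 291.2 = 8688/291.2 = 29.84 µg/L.
Set 29.84·exp(−k·t) = 6.1 → t = ln(29.84/6.1)/k = 109700 s = 30.48 h.
Distance = v·t = 0.89·109700 = 97650 m = 97.65 km.

97.7 km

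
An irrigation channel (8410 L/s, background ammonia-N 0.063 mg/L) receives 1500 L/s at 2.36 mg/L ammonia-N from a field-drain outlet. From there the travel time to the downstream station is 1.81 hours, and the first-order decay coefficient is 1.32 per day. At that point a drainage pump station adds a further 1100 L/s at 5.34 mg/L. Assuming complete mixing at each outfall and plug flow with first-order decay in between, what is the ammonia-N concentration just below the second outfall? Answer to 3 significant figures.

0.868 mg/L

Conservation of mass: C = (8410·0.06300 + 1500·2.360) / 9910 = 4070/9910 = 0.4107 mg/L; combined flow 9910 L/s.
After decay, C = 0.4107 × e^(−kt) = 0.4107 × 0.9052 = 0.3718 mg/L.
At the second outfall, C = (9910·0.3718 + 1100·5.340) / (9910 + 1100) = 0.8681 mg/L.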